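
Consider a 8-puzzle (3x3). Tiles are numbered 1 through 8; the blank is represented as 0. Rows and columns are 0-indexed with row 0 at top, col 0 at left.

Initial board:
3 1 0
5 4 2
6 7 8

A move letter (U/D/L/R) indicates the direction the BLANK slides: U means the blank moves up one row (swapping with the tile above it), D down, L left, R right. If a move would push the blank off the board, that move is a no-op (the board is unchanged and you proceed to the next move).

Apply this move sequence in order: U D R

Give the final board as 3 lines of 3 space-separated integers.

Answer: 3 1 2
5 4 0
6 7 8

Derivation:
After move 1 (U):
3 1 0
5 4 2
6 7 8

After move 2 (D):
3 1 2
5 4 0
6 7 8

After move 3 (R):
3 1 2
5 4 0
6 7 8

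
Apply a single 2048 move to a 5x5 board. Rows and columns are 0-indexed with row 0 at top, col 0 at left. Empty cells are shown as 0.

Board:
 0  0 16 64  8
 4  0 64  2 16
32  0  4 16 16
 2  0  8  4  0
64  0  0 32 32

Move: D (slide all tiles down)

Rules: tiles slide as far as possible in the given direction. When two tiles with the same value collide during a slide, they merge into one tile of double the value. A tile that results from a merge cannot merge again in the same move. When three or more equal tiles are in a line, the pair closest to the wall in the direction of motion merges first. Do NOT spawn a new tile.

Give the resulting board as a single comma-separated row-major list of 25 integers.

Slide down:
col 0: [0, 4, 32, 2, 64] -> [0, 4, 32, 2, 64]
col 1: [0, 0, 0, 0, 0] -> [0, 0, 0, 0, 0]
col 2: [16, 64, 4, 8, 0] -> [0, 16, 64, 4, 8]
col 3: [64, 2, 16, 4, 32] -> [64, 2, 16, 4, 32]
col 4: [8, 16, 16, 0, 32] -> [0, 0, 8, 32, 32]

Answer: 0, 0, 0, 64, 0, 4, 0, 16, 2, 0, 32, 0, 64, 16, 8, 2, 0, 4, 4, 32, 64, 0, 8, 32, 32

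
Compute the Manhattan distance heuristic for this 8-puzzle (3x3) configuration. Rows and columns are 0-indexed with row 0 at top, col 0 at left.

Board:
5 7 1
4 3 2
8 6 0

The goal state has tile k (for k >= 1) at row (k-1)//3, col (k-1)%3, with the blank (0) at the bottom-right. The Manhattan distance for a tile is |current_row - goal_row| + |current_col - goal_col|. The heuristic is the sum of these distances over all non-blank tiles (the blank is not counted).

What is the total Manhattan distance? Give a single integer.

Tile 5: (0,0)->(1,1) = 2
Tile 7: (0,1)->(2,0) = 3
Tile 1: (0,2)->(0,0) = 2
Tile 4: (1,0)->(1,0) = 0
Tile 3: (1,1)->(0,2) = 2
Tile 2: (1,2)->(0,1) = 2
Tile 8: (2,0)->(2,1) = 1
Tile 6: (2,1)->(1,2) = 2
Sum: 2 + 3 + 2 + 0 + 2 + 2 + 1 + 2 = 14

Answer: 14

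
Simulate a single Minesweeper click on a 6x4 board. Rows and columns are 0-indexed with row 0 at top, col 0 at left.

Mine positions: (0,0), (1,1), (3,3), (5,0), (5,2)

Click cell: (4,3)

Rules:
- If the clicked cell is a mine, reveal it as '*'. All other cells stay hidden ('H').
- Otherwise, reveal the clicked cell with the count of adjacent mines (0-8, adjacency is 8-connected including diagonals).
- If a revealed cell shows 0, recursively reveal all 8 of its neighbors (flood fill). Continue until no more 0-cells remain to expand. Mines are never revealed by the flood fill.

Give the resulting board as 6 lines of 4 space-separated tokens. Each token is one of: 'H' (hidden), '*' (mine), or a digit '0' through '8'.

H H H H
H H H H
H H H H
H H H H
H H H 2
H H H H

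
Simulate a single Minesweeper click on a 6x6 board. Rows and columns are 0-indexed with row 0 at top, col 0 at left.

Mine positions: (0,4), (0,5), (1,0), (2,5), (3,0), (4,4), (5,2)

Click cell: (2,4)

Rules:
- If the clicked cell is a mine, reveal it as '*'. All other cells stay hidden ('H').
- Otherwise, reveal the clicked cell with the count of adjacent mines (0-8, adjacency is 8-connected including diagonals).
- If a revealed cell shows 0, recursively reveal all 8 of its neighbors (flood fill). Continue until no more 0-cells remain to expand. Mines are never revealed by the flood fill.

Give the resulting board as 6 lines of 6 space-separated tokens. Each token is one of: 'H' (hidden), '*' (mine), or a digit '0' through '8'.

H H H H H H
H H H H H H
H H H H 1 H
H H H H H H
H H H H H H
H H H H H H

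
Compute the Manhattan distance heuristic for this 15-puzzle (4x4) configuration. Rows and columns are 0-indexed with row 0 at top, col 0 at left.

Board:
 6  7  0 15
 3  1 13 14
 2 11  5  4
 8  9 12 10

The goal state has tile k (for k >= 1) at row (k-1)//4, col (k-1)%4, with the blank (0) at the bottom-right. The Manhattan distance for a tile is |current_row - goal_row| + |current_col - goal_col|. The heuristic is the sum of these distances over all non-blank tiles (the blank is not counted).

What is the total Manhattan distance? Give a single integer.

Tile 6: (0,0)->(1,1) = 2
Tile 7: (0,1)->(1,2) = 2
Tile 15: (0,3)->(3,2) = 4
Tile 3: (1,0)->(0,2) = 3
Tile 1: (1,1)->(0,0) = 2
Tile 13: (1,2)->(3,0) = 4
Tile 14: (1,3)->(3,1) = 4
Tile 2: (2,0)->(0,1) = 3
Tile 11: (2,1)->(2,2) = 1
Tile 5: (2,2)->(1,0) = 3
Tile 4: (2,3)->(0,3) = 2
Tile 8: (3,0)->(1,3) = 5
Tile 9: (3,1)->(2,0) = 2
Tile 12: (3,2)->(2,3) = 2
Tile 10: (3,3)->(2,1) = 3
Sum: 2 + 2 + 4 + 3 + 2 + 4 + 4 + 3 + 1 + 3 + 2 + 5 + 2 + 2 + 3 = 42

Answer: 42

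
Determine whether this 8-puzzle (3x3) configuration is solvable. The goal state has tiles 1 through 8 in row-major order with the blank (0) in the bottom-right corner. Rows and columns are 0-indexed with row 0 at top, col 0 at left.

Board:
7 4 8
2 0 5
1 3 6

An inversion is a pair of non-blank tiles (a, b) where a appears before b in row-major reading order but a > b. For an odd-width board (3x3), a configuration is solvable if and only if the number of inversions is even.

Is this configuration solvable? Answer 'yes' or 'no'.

Inversions (pairs i<j in row-major order where tile[i] > tile[j] > 0): 17
17 is odd, so the puzzle is not solvable.

Answer: no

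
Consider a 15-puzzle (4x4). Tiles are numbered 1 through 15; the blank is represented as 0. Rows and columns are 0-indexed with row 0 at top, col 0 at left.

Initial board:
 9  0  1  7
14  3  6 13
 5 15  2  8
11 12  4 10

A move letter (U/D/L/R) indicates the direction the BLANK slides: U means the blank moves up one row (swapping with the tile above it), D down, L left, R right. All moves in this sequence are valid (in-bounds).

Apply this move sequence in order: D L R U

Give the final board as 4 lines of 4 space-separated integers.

Answer:  9  0  1  7
14  3  6 13
 5 15  2  8
11 12  4 10

Derivation:
After move 1 (D):
 9  3  1  7
14  0  6 13
 5 15  2  8
11 12  4 10

After move 2 (L):
 9  3  1  7
 0 14  6 13
 5 15  2  8
11 12  4 10

After move 3 (R):
 9  3  1  7
14  0  6 13
 5 15  2  8
11 12  4 10

After move 4 (U):
 9  0  1  7
14  3  6 13
 5 15  2  8
11 12  4 10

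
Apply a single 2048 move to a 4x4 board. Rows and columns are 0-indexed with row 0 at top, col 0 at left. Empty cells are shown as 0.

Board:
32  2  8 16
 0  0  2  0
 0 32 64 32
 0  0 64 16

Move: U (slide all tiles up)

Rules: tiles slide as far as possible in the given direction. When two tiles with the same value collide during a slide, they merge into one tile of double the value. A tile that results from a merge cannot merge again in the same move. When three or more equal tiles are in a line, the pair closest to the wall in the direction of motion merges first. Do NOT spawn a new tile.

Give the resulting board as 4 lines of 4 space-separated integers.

Answer:  32   2   8  16
  0  32   2  32
  0   0 128  16
  0   0   0   0

Derivation:
Slide up:
col 0: [32, 0, 0, 0] -> [32, 0, 0, 0]
col 1: [2, 0, 32, 0] -> [2, 32, 0, 0]
col 2: [8, 2, 64, 64] -> [8, 2, 128, 0]
col 3: [16, 0, 32, 16] -> [16, 32, 16, 0]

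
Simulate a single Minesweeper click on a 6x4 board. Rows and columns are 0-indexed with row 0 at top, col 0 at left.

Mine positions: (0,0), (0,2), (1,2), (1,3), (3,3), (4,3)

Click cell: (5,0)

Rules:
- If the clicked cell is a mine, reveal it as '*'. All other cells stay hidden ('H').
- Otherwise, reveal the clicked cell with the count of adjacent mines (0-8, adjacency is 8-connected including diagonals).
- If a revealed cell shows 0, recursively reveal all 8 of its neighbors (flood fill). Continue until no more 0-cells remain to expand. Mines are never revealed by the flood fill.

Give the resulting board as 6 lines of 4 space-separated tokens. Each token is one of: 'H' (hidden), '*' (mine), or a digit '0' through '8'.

H H H H
1 3 H H
0 1 3 H
0 0 2 H
0 0 2 H
0 0 1 H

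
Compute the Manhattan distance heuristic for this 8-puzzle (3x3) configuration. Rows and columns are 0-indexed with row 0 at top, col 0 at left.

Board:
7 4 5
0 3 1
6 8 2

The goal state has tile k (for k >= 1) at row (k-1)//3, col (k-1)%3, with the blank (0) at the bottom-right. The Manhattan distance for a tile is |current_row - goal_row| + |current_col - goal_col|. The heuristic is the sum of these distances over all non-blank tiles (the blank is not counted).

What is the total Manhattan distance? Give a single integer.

Tile 7: (0,0)->(2,0) = 2
Tile 4: (0,1)->(1,0) = 2
Tile 5: (0,2)->(1,1) = 2
Tile 3: (1,1)->(0,2) = 2
Tile 1: (1,2)->(0,0) = 3
Tile 6: (2,0)->(1,2) = 3
Tile 8: (2,1)->(2,1) = 0
Tile 2: (2,2)->(0,1) = 3
Sum: 2 + 2 + 2 + 2 + 3 + 3 + 0 + 3 = 17

Answer: 17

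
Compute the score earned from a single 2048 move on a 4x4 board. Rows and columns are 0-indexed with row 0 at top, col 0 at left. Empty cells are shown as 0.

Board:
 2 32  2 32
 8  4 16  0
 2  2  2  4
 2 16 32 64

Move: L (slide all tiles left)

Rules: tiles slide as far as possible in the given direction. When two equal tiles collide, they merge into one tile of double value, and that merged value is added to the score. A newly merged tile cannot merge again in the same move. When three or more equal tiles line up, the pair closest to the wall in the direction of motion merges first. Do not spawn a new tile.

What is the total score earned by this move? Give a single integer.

Slide left:
row 0: [2, 32, 2, 32] -> [2, 32, 2, 32]  score +0 (running 0)
row 1: [8, 4, 16, 0] -> [8, 4, 16, 0]  score +0 (running 0)
row 2: [2, 2, 2, 4] -> [4, 2, 4, 0]  score +4 (running 4)
row 3: [2, 16, 32, 64] -> [2, 16, 32, 64]  score +0 (running 4)
Board after move:
 2 32  2 32
 8  4 16  0
 4  2  4  0
 2 16 32 64

Answer: 4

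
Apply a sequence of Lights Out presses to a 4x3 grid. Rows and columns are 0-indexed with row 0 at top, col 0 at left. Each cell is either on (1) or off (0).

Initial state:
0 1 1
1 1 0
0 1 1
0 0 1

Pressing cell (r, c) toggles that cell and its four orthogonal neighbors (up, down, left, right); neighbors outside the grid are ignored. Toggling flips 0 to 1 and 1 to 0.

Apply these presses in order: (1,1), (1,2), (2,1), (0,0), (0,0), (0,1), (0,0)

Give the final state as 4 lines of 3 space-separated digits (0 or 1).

Answer: 0 0 1
1 1 0
1 1 1
0 1 1

Derivation:
After press 1 at (1,1):
0 0 1
0 0 1
0 0 1
0 0 1

After press 2 at (1,2):
0 0 0
0 1 0
0 0 0
0 0 1

After press 3 at (2,1):
0 0 0
0 0 0
1 1 1
0 1 1

After press 4 at (0,0):
1 1 0
1 0 0
1 1 1
0 1 1

After press 5 at (0,0):
0 0 0
0 0 0
1 1 1
0 1 1

After press 6 at (0,1):
1 1 1
0 1 0
1 1 1
0 1 1

After press 7 at (0,0):
0 0 1
1 1 0
1 1 1
0 1 1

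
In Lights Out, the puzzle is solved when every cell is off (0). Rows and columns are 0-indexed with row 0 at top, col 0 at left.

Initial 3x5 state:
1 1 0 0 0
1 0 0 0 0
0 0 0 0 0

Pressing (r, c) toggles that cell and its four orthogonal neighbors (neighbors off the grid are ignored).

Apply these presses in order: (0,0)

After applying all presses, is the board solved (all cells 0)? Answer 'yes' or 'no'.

Answer: yes

Derivation:
After press 1 at (0,0):
0 0 0 0 0
0 0 0 0 0
0 0 0 0 0

Lights still on: 0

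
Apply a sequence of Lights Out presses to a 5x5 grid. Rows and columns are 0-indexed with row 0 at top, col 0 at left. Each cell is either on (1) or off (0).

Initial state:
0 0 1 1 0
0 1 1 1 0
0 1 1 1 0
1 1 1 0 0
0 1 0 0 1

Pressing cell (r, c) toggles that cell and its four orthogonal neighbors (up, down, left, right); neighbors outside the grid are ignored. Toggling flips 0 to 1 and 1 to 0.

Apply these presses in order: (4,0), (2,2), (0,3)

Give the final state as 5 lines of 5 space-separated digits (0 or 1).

After press 1 at (4,0):
0 0 1 1 0
0 1 1 1 0
0 1 1 1 0
0 1 1 0 0
1 0 0 0 1

After press 2 at (2,2):
0 0 1 1 0
0 1 0 1 0
0 0 0 0 0
0 1 0 0 0
1 0 0 0 1

After press 3 at (0,3):
0 0 0 0 1
0 1 0 0 0
0 0 0 0 0
0 1 0 0 0
1 0 0 0 1

Answer: 0 0 0 0 1
0 1 0 0 0
0 0 0 0 0
0 1 0 0 0
1 0 0 0 1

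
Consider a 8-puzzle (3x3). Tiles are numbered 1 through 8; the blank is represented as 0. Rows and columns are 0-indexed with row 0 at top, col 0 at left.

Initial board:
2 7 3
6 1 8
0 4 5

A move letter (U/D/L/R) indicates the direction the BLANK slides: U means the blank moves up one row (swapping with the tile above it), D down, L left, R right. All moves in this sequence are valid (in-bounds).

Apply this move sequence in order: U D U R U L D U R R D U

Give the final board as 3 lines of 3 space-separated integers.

Answer: 2 3 0
1 7 8
6 4 5

Derivation:
After move 1 (U):
2 7 3
0 1 8
6 4 5

After move 2 (D):
2 7 3
6 1 8
0 4 5

After move 3 (U):
2 7 3
0 1 8
6 4 5

After move 4 (R):
2 7 3
1 0 8
6 4 5

After move 5 (U):
2 0 3
1 7 8
6 4 5

After move 6 (L):
0 2 3
1 7 8
6 4 5

After move 7 (D):
1 2 3
0 7 8
6 4 5

After move 8 (U):
0 2 3
1 7 8
6 4 5

After move 9 (R):
2 0 3
1 7 8
6 4 5

After move 10 (R):
2 3 0
1 7 8
6 4 5

After move 11 (D):
2 3 8
1 7 0
6 4 5

After move 12 (U):
2 3 0
1 7 8
6 4 5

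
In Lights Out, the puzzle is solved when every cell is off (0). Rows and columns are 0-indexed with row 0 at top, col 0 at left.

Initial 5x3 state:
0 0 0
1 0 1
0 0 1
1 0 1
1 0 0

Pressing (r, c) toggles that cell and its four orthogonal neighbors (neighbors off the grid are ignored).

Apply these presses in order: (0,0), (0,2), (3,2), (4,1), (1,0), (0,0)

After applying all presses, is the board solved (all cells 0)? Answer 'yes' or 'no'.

Answer: no

Derivation:
After press 1 at (0,0):
1 1 0
0 0 1
0 0 1
1 0 1
1 0 0

After press 2 at (0,2):
1 0 1
0 0 0
0 0 1
1 0 1
1 0 0

After press 3 at (3,2):
1 0 1
0 0 0
0 0 0
1 1 0
1 0 1

After press 4 at (4,1):
1 0 1
0 0 0
0 0 0
1 0 0
0 1 0

After press 5 at (1,0):
0 0 1
1 1 0
1 0 0
1 0 0
0 1 0

After press 6 at (0,0):
1 1 1
0 1 0
1 0 0
1 0 0
0 1 0

Lights still on: 7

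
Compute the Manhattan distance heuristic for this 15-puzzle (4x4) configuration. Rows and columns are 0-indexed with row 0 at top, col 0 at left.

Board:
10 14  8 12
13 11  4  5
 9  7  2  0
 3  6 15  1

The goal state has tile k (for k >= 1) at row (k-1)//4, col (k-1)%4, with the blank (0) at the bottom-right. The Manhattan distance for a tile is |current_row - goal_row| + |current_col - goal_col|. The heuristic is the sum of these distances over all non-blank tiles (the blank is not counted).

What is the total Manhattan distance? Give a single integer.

Answer: 37

Derivation:
Tile 10: (0,0)->(2,1) = 3
Tile 14: (0,1)->(3,1) = 3
Tile 8: (0,2)->(1,3) = 2
Tile 12: (0,3)->(2,3) = 2
Tile 13: (1,0)->(3,0) = 2
Tile 11: (1,1)->(2,2) = 2
Tile 4: (1,2)->(0,3) = 2
Tile 5: (1,3)->(1,0) = 3
Tile 9: (2,0)->(2,0) = 0
Tile 7: (2,1)->(1,2) = 2
Tile 2: (2,2)->(0,1) = 3
Tile 3: (3,0)->(0,2) = 5
Tile 6: (3,1)->(1,1) = 2
Tile 15: (3,2)->(3,2) = 0
Tile 1: (3,3)->(0,0) = 6
Sum: 3 + 3 + 2 + 2 + 2 + 2 + 2 + 3 + 0 + 2 + 3 + 5 + 2 + 0 + 6 = 37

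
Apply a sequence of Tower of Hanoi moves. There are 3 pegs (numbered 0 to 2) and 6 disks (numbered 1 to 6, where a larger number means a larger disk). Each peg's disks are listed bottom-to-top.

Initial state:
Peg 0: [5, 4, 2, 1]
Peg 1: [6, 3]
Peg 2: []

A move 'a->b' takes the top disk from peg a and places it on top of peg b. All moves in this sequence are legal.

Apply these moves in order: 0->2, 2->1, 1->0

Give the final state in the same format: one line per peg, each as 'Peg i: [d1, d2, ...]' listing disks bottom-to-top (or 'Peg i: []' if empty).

After move 1 (0->2):
Peg 0: [5, 4, 2]
Peg 1: [6, 3]
Peg 2: [1]

After move 2 (2->1):
Peg 0: [5, 4, 2]
Peg 1: [6, 3, 1]
Peg 2: []

After move 3 (1->0):
Peg 0: [5, 4, 2, 1]
Peg 1: [6, 3]
Peg 2: []

Answer: Peg 0: [5, 4, 2, 1]
Peg 1: [6, 3]
Peg 2: []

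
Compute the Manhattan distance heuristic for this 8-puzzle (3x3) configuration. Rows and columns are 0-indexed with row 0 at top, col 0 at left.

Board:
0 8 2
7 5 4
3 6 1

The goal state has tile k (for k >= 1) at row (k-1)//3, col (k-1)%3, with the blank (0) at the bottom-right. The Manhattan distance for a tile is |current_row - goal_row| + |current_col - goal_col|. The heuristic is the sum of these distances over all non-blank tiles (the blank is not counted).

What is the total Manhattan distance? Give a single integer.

Tile 8: at (0,1), goal (2,1), distance |0-2|+|1-1| = 2
Tile 2: at (0,2), goal (0,1), distance |0-0|+|2-1| = 1
Tile 7: at (1,0), goal (2,0), distance |1-2|+|0-0| = 1
Tile 5: at (1,1), goal (1,1), distance |1-1|+|1-1| = 0
Tile 4: at (1,2), goal (1,0), distance |1-1|+|2-0| = 2
Tile 3: at (2,0), goal (0,2), distance |2-0|+|0-2| = 4
Tile 6: at (2,1), goal (1,2), distance |2-1|+|1-2| = 2
Tile 1: at (2,2), goal (0,0), distance |2-0|+|2-0| = 4
Sum: 2 + 1 + 1 + 0 + 2 + 4 + 2 + 4 = 16

Answer: 16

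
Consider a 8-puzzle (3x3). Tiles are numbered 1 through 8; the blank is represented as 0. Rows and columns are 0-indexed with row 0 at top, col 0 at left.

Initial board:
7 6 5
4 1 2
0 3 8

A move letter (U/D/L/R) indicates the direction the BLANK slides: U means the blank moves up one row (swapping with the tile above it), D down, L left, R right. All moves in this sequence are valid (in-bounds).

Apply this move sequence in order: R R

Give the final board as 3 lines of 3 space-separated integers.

After move 1 (R):
7 6 5
4 1 2
3 0 8

After move 2 (R):
7 6 5
4 1 2
3 8 0

Answer: 7 6 5
4 1 2
3 8 0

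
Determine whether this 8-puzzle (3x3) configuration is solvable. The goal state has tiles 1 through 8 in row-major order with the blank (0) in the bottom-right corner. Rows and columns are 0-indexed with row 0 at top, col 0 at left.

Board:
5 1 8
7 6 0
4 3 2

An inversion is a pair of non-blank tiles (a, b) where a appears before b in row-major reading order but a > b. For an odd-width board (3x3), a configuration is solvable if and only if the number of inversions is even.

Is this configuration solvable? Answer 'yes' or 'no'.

Answer: no

Derivation:
Inversions (pairs i<j in row-major order where tile[i] > tile[j] > 0): 19
19 is odd, so the puzzle is not solvable.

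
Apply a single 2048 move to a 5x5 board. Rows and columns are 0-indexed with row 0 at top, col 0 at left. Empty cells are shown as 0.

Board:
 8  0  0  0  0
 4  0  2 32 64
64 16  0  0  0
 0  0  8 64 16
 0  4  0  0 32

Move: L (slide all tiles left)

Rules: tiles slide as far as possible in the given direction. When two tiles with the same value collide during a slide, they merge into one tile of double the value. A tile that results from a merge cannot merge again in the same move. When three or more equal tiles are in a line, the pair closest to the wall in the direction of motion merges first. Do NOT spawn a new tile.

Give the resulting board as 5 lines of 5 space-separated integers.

Slide left:
row 0: [8, 0, 0, 0, 0] -> [8, 0, 0, 0, 0]
row 1: [4, 0, 2, 32, 64] -> [4, 2, 32, 64, 0]
row 2: [64, 16, 0, 0, 0] -> [64, 16, 0, 0, 0]
row 3: [0, 0, 8, 64, 16] -> [8, 64, 16, 0, 0]
row 4: [0, 4, 0, 0, 32] -> [4, 32, 0, 0, 0]

Answer:  8  0  0  0  0
 4  2 32 64  0
64 16  0  0  0
 8 64 16  0  0
 4 32  0  0  0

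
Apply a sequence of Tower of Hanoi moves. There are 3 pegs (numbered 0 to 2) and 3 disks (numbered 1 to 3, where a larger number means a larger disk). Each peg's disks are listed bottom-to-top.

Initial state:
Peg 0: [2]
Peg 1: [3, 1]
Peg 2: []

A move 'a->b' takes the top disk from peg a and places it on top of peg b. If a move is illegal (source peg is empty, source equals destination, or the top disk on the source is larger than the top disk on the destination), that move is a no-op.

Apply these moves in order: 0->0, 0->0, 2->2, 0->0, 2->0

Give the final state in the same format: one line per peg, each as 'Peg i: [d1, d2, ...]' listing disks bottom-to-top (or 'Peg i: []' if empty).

After move 1 (0->0):
Peg 0: [2]
Peg 1: [3, 1]
Peg 2: []

After move 2 (0->0):
Peg 0: [2]
Peg 1: [3, 1]
Peg 2: []

After move 3 (2->2):
Peg 0: [2]
Peg 1: [3, 1]
Peg 2: []

After move 4 (0->0):
Peg 0: [2]
Peg 1: [3, 1]
Peg 2: []

After move 5 (2->0):
Peg 0: [2]
Peg 1: [3, 1]
Peg 2: []

Answer: Peg 0: [2]
Peg 1: [3, 1]
Peg 2: []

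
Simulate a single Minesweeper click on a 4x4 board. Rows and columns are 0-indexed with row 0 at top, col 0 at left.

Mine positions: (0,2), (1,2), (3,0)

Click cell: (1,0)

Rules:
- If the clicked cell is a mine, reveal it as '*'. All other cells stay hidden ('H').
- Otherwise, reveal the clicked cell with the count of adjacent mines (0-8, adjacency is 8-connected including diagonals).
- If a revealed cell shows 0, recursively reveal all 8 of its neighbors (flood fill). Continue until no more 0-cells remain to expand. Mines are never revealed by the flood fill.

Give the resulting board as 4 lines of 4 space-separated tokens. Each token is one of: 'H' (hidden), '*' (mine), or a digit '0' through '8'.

0 2 H H
0 2 H H
1 2 H H
H H H H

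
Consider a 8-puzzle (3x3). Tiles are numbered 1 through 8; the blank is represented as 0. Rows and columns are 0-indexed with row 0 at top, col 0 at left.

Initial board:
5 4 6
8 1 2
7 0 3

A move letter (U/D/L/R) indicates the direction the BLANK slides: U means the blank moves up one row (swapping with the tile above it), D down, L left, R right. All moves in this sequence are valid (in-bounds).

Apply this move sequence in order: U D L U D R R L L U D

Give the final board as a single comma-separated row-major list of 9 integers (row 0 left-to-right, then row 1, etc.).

After move 1 (U):
5 4 6
8 0 2
7 1 3

After move 2 (D):
5 4 6
8 1 2
7 0 3

After move 3 (L):
5 4 6
8 1 2
0 7 3

After move 4 (U):
5 4 6
0 1 2
8 7 3

After move 5 (D):
5 4 6
8 1 2
0 7 3

After move 6 (R):
5 4 6
8 1 2
7 0 3

After move 7 (R):
5 4 6
8 1 2
7 3 0

After move 8 (L):
5 4 6
8 1 2
7 0 3

After move 9 (L):
5 4 6
8 1 2
0 7 3

After move 10 (U):
5 4 6
0 1 2
8 7 3

After move 11 (D):
5 4 6
8 1 2
0 7 3

Answer: 5, 4, 6, 8, 1, 2, 0, 7, 3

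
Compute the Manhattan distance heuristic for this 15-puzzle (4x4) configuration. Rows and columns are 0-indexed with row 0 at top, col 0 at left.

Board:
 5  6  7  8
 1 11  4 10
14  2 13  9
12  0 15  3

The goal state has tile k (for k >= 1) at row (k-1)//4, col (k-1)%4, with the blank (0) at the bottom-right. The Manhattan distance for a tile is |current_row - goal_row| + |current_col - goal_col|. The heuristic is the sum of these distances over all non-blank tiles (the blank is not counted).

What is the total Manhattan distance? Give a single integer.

Tile 5: at (0,0), goal (1,0), distance |0-1|+|0-0| = 1
Tile 6: at (0,1), goal (1,1), distance |0-1|+|1-1| = 1
Tile 7: at (0,2), goal (1,2), distance |0-1|+|2-2| = 1
Tile 8: at (0,3), goal (1,3), distance |0-1|+|3-3| = 1
Tile 1: at (1,0), goal (0,0), distance |1-0|+|0-0| = 1
Tile 11: at (1,1), goal (2,2), distance |1-2|+|1-2| = 2
Tile 4: at (1,2), goal (0,3), distance |1-0|+|2-3| = 2
Tile 10: at (1,3), goal (2,1), distance |1-2|+|3-1| = 3
Tile 14: at (2,0), goal (3,1), distance |2-3|+|0-1| = 2
Tile 2: at (2,1), goal (0,1), distance |2-0|+|1-1| = 2
Tile 13: at (2,2), goal (3,0), distance |2-3|+|2-0| = 3
Tile 9: at (2,3), goal (2,0), distance |2-2|+|3-0| = 3
Tile 12: at (3,0), goal (2,3), distance |3-2|+|0-3| = 4
Tile 15: at (3,2), goal (3,2), distance |3-3|+|2-2| = 0
Tile 3: at (3,3), goal (0,2), distance |3-0|+|3-2| = 4
Sum: 1 + 1 + 1 + 1 + 1 + 2 + 2 + 3 + 2 + 2 + 3 + 3 + 4 + 0 + 4 = 30

Answer: 30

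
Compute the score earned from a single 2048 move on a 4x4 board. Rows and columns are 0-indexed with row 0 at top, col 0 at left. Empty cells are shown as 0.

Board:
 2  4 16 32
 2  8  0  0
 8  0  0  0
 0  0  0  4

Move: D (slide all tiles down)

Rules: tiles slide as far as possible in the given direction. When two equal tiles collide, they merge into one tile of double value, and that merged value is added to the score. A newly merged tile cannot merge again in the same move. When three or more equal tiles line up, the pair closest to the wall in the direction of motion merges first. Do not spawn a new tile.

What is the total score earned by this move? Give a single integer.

Slide down:
col 0: [2, 2, 8, 0] -> [0, 0, 4, 8]  score +4 (running 4)
col 1: [4, 8, 0, 0] -> [0, 0, 4, 8]  score +0 (running 4)
col 2: [16, 0, 0, 0] -> [0, 0, 0, 16]  score +0 (running 4)
col 3: [32, 0, 0, 4] -> [0, 0, 32, 4]  score +0 (running 4)
Board after move:
 0  0  0  0
 0  0  0  0
 4  4  0 32
 8  8 16  4

Answer: 4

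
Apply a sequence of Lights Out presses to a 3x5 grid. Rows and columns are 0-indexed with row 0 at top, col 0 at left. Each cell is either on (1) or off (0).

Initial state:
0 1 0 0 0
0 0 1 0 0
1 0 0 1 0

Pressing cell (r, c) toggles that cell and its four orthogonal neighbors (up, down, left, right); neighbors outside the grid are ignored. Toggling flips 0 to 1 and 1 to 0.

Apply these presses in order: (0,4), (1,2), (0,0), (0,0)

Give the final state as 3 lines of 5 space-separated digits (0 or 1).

After press 1 at (0,4):
0 1 0 1 1
0 0 1 0 1
1 0 0 1 0

After press 2 at (1,2):
0 1 1 1 1
0 1 0 1 1
1 0 1 1 0

After press 3 at (0,0):
1 0 1 1 1
1 1 0 1 1
1 0 1 1 0

After press 4 at (0,0):
0 1 1 1 1
0 1 0 1 1
1 0 1 1 0

Answer: 0 1 1 1 1
0 1 0 1 1
1 0 1 1 0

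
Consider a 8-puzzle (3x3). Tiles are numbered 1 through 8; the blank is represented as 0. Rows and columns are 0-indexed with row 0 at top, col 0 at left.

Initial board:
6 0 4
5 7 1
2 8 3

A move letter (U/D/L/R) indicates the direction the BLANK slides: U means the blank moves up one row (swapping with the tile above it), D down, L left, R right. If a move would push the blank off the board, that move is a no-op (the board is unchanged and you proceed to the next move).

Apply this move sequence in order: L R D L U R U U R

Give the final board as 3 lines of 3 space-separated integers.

Answer: 7 4 0
6 5 1
2 8 3

Derivation:
After move 1 (L):
0 6 4
5 7 1
2 8 3

After move 2 (R):
6 0 4
5 7 1
2 8 3

After move 3 (D):
6 7 4
5 0 1
2 8 3

After move 4 (L):
6 7 4
0 5 1
2 8 3

After move 5 (U):
0 7 4
6 5 1
2 8 3

After move 6 (R):
7 0 4
6 5 1
2 8 3

After move 7 (U):
7 0 4
6 5 1
2 8 3

After move 8 (U):
7 0 4
6 5 1
2 8 3

After move 9 (R):
7 4 0
6 5 1
2 8 3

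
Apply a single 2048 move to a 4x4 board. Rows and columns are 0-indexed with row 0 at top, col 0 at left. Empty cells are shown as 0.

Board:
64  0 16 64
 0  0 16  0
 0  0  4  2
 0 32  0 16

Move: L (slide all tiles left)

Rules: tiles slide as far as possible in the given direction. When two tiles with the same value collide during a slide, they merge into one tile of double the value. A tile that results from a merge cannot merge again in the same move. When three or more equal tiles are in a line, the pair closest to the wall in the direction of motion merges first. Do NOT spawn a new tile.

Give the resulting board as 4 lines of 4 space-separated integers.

Slide left:
row 0: [64, 0, 16, 64] -> [64, 16, 64, 0]
row 1: [0, 0, 16, 0] -> [16, 0, 0, 0]
row 2: [0, 0, 4, 2] -> [4, 2, 0, 0]
row 3: [0, 32, 0, 16] -> [32, 16, 0, 0]

Answer: 64 16 64  0
16  0  0  0
 4  2  0  0
32 16  0  0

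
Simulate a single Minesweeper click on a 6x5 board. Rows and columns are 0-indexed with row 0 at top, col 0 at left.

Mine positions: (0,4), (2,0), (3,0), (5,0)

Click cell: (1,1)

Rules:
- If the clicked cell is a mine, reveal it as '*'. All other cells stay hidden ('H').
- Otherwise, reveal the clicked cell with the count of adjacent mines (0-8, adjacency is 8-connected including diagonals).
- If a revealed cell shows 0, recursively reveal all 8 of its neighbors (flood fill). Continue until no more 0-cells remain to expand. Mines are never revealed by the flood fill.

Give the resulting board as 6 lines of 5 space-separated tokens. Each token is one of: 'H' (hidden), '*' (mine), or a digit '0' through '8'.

H H H H H
H 1 H H H
H H H H H
H H H H H
H H H H H
H H H H H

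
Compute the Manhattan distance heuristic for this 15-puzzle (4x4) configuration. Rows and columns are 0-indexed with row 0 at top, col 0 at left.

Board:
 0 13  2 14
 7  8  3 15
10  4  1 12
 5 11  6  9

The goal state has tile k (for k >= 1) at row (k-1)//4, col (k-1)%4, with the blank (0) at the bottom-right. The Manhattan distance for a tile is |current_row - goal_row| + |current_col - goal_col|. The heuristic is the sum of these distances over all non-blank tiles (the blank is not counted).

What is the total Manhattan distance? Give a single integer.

Answer: 38

Derivation:
Tile 13: (0,1)->(3,0) = 4
Tile 2: (0,2)->(0,1) = 1
Tile 14: (0,3)->(3,1) = 5
Tile 7: (1,0)->(1,2) = 2
Tile 8: (1,1)->(1,3) = 2
Tile 3: (1,2)->(0,2) = 1
Tile 15: (1,3)->(3,2) = 3
Tile 10: (2,0)->(2,1) = 1
Tile 4: (2,1)->(0,3) = 4
Tile 1: (2,2)->(0,0) = 4
Tile 12: (2,3)->(2,3) = 0
Tile 5: (3,0)->(1,0) = 2
Tile 11: (3,1)->(2,2) = 2
Tile 6: (3,2)->(1,1) = 3
Tile 9: (3,3)->(2,0) = 4
Sum: 4 + 1 + 5 + 2 + 2 + 1 + 3 + 1 + 4 + 4 + 0 + 2 + 2 + 3 + 4 = 38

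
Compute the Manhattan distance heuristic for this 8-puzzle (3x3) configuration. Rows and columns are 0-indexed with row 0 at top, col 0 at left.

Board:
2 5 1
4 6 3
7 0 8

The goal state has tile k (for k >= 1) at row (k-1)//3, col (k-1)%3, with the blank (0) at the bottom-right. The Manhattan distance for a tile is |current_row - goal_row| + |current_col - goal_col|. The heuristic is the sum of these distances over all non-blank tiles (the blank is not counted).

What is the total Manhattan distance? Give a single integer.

Tile 2: at (0,0), goal (0,1), distance |0-0|+|0-1| = 1
Tile 5: at (0,1), goal (1,1), distance |0-1|+|1-1| = 1
Tile 1: at (0,2), goal (0,0), distance |0-0|+|2-0| = 2
Tile 4: at (1,0), goal (1,0), distance |1-1|+|0-0| = 0
Tile 6: at (1,1), goal (1,2), distance |1-1|+|1-2| = 1
Tile 3: at (1,2), goal (0,2), distance |1-0|+|2-2| = 1
Tile 7: at (2,0), goal (2,0), distance |2-2|+|0-0| = 0
Tile 8: at (2,2), goal (2,1), distance |2-2|+|2-1| = 1
Sum: 1 + 1 + 2 + 0 + 1 + 1 + 0 + 1 = 7

Answer: 7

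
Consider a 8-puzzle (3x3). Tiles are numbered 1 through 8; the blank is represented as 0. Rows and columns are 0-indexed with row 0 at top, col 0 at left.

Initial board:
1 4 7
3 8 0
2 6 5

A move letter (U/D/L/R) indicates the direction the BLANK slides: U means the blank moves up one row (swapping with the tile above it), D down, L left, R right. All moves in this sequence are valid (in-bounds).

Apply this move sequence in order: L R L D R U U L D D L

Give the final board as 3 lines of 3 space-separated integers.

Answer: 1 6 4
3 5 7
0 2 8

Derivation:
After move 1 (L):
1 4 7
3 0 8
2 6 5

After move 2 (R):
1 4 7
3 8 0
2 6 5

After move 3 (L):
1 4 7
3 0 8
2 6 5

After move 4 (D):
1 4 7
3 6 8
2 0 5

After move 5 (R):
1 4 7
3 6 8
2 5 0

After move 6 (U):
1 4 7
3 6 0
2 5 8

After move 7 (U):
1 4 0
3 6 7
2 5 8

After move 8 (L):
1 0 4
3 6 7
2 5 8

After move 9 (D):
1 6 4
3 0 7
2 5 8

After move 10 (D):
1 6 4
3 5 7
2 0 8

After move 11 (L):
1 6 4
3 5 7
0 2 8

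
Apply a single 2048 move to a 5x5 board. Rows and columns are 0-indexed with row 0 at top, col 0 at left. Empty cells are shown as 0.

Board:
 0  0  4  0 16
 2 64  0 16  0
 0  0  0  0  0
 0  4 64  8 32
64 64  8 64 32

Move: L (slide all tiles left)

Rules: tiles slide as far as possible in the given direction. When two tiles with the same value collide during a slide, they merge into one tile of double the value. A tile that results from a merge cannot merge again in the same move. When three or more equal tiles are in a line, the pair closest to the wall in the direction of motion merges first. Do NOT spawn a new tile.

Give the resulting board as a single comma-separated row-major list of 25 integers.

Answer: 4, 16, 0, 0, 0, 2, 64, 16, 0, 0, 0, 0, 0, 0, 0, 4, 64, 8, 32, 0, 128, 8, 64, 32, 0

Derivation:
Slide left:
row 0: [0, 0, 4, 0, 16] -> [4, 16, 0, 0, 0]
row 1: [2, 64, 0, 16, 0] -> [2, 64, 16, 0, 0]
row 2: [0, 0, 0, 0, 0] -> [0, 0, 0, 0, 0]
row 3: [0, 4, 64, 8, 32] -> [4, 64, 8, 32, 0]
row 4: [64, 64, 8, 64, 32] -> [128, 8, 64, 32, 0]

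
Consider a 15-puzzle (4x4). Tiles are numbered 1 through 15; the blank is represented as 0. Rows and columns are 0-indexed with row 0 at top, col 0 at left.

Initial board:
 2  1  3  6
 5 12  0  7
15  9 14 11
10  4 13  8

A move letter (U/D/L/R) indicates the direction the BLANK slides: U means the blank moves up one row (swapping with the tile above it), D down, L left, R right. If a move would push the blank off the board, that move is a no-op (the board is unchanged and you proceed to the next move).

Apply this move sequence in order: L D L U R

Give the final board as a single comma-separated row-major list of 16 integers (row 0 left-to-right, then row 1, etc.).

After move 1 (L):
 2  1  3  6
 5  0 12  7
15  9 14 11
10  4 13  8

After move 2 (D):
 2  1  3  6
 5  9 12  7
15  0 14 11
10  4 13  8

After move 3 (L):
 2  1  3  6
 5  9 12  7
 0 15 14 11
10  4 13  8

After move 4 (U):
 2  1  3  6
 0  9 12  7
 5 15 14 11
10  4 13  8

After move 5 (R):
 2  1  3  6
 9  0 12  7
 5 15 14 11
10  4 13  8

Answer: 2, 1, 3, 6, 9, 0, 12, 7, 5, 15, 14, 11, 10, 4, 13, 8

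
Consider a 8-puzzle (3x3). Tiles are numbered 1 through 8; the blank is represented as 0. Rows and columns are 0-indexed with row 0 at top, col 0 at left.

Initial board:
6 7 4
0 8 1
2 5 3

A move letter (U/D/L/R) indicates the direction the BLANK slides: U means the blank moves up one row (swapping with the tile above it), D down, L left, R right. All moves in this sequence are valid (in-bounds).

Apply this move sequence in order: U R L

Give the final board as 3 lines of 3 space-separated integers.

Answer: 0 7 4
6 8 1
2 5 3

Derivation:
After move 1 (U):
0 7 4
6 8 1
2 5 3

After move 2 (R):
7 0 4
6 8 1
2 5 3

After move 3 (L):
0 7 4
6 8 1
2 5 3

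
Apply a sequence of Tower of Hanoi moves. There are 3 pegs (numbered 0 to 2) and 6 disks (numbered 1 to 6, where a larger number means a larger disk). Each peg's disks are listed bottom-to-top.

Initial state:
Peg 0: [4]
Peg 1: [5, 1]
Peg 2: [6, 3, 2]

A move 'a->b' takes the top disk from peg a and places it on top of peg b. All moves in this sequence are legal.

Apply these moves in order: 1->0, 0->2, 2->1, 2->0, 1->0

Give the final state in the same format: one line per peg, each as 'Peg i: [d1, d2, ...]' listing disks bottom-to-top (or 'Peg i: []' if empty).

After move 1 (1->0):
Peg 0: [4, 1]
Peg 1: [5]
Peg 2: [6, 3, 2]

After move 2 (0->2):
Peg 0: [4]
Peg 1: [5]
Peg 2: [6, 3, 2, 1]

After move 3 (2->1):
Peg 0: [4]
Peg 1: [5, 1]
Peg 2: [6, 3, 2]

After move 4 (2->0):
Peg 0: [4, 2]
Peg 1: [5, 1]
Peg 2: [6, 3]

After move 5 (1->0):
Peg 0: [4, 2, 1]
Peg 1: [5]
Peg 2: [6, 3]

Answer: Peg 0: [4, 2, 1]
Peg 1: [5]
Peg 2: [6, 3]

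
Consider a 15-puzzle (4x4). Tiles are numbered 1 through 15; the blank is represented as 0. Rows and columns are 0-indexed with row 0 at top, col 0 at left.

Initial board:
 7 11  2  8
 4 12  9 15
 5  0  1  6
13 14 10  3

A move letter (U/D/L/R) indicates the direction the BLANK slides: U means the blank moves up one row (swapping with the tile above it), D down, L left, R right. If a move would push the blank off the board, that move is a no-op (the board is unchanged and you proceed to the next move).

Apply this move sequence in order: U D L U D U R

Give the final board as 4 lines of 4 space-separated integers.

Answer:  7 11  2  8
12  0  9 15
 4  5  1  6
13 14 10  3

Derivation:
After move 1 (U):
 7 11  2  8
 4  0  9 15
 5 12  1  6
13 14 10  3

After move 2 (D):
 7 11  2  8
 4 12  9 15
 5  0  1  6
13 14 10  3

After move 3 (L):
 7 11  2  8
 4 12  9 15
 0  5  1  6
13 14 10  3

After move 4 (U):
 7 11  2  8
 0 12  9 15
 4  5  1  6
13 14 10  3

After move 5 (D):
 7 11  2  8
 4 12  9 15
 0  5  1  6
13 14 10  3

After move 6 (U):
 7 11  2  8
 0 12  9 15
 4  5  1  6
13 14 10  3

After move 7 (R):
 7 11  2  8
12  0  9 15
 4  5  1  6
13 14 10  3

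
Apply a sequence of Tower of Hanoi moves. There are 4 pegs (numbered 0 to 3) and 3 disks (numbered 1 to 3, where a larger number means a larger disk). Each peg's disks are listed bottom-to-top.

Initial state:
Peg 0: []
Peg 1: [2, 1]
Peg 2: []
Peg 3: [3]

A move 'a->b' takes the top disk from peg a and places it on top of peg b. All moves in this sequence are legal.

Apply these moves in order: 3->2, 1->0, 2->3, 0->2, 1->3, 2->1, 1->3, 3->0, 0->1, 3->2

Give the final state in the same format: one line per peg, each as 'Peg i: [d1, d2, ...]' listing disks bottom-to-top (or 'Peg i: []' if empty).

Answer: Peg 0: []
Peg 1: [1]
Peg 2: [2]
Peg 3: [3]

Derivation:
After move 1 (3->2):
Peg 0: []
Peg 1: [2, 1]
Peg 2: [3]
Peg 3: []

After move 2 (1->0):
Peg 0: [1]
Peg 1: [2]
Peg 2: [3]
Peg 3: []

After move 3 (2->3):
Peg 0: [1]
Peg 1: [2]
Peg 2: []
Peg 3: [3]

After move 4 (0->2):
Peg 0: []
Peg 1: [2]
Peg 2: [1]
Peg 3: [3]

After move 5 (1->3):
Peg 0: []
Peg 1: []
Peg 2: [1]
Peg 3: [3, 2]

After move 6 (2->1):
Peg 0: []
Peg 1: [1]
Peg 2: []
Peg 3: [3, 2]

After move 7 (1->3):
Peg 0: []
Peg 1: []
Peg 2: []
Peg 3: [3, 2, 1]

After move 8 (3->0):
Peg 0: [1]
Peg 1: []
Peg 2: []
Peg 3: [3, 2]

After move 9 (0->1):
Peg 0: []
Peg 1: [1]
Peg 2: []
Peg 3: [3, 2]

After move 10 (3->2):
Peg 0: []
Peg 1: [1]
Peg 2: [2]
Peg 3: [3]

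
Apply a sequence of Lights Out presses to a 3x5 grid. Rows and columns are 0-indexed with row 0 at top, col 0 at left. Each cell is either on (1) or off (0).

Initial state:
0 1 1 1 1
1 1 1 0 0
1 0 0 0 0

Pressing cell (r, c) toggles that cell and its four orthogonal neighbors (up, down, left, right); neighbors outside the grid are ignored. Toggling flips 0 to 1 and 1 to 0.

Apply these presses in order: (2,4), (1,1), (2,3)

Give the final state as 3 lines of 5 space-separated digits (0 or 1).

After press 1 at (2,4):
0 1 1 1 1
1 1 1 0 1
1 0 0 1 1

After press 2 at (1,1):
0 0 1 1 1
0 0 0 0 1
1 1 0 1 1

After press 3 at (2,3):
0 0 1 1 1
0 0 0 1 1
1 1 1 0 0

Answer: 0 0 1 1 1
0 0 0 1 1
1 1 1 0 0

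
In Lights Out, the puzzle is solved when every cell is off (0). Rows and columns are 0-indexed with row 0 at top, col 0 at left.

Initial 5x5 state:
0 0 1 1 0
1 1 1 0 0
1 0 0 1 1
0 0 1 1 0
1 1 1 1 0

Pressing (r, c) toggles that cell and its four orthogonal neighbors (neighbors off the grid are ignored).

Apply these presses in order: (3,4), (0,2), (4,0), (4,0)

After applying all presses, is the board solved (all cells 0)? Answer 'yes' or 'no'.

Answer: no

Derivation:
After press 1 at (3,4):
0 0 1 1 0
1 1 1 0 0
1 0 0 1 0
0 0 1 0 1
1 1 1 1 1

After press 2 at (0,2):
0 1 0 0 0
1 1 0 0 0
1 0 0 1 0
0 0 1 0 1
1 1 1 1 1

After press 3 at (4,0):
0 1 0 0 0
1 1 0 0 0
1 0 0 1 0
1 0 1 0 1
0 0 1 1 1

After press 4 at (4,0):
0 1 0 0 0
1 1 0 0 0
1 0 0 1 0
0 0 1 0 1
1 1 1 1 1

Lights still on: 12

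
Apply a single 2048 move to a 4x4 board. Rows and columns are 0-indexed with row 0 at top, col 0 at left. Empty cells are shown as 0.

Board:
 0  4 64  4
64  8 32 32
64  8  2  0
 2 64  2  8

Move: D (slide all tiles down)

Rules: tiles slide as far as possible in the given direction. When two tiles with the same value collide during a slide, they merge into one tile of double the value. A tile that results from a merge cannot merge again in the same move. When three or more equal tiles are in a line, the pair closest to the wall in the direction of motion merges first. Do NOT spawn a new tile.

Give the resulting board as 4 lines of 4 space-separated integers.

Slide down:
col 0: [0, 64, 64, 2] -> [0, 0, 128, 2]
col 1: [4, 8, 8, 64] -> [0, 4, 16, 64]
col 2: [64, 32, 2, 2] -> [0, 64, 32, 4]
col 3: [4, 32, 0, 8] -> [0, 4, 32, 8]

Answer:   0   0   0   0
  0   4  64   4
128  16  32  32
  2  64   4   8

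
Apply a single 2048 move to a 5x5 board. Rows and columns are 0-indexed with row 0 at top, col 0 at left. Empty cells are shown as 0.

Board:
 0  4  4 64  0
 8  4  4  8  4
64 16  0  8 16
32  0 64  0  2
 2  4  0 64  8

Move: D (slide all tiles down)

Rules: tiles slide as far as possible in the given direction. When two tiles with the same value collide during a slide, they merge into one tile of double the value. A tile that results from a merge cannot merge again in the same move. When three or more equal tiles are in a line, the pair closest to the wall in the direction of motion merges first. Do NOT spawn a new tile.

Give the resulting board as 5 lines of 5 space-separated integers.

Answer:  0  0  0  0  0
 8  0  0  0  4
64  8  0 64 16
32 16  8 16  2
 2  4 64 64  8

Derivation:
Slide down:
col 0: [0, 8, 64, 32, 2] -> [0, 8, 64, 32, 2]
col 1: [4, 4, 16, 0, 4] -> [0, 0, 8, 16, 4]
col 2: [4, 4, 0, 64, 0] -> [0, 0, 0, 8, 64]
col 3: [64, 8, 8, 0, 64] -> [0, 0, 64, 16, 64]
col 4: [0, 4, 16, 2, 8] -> [0, 4, 16, 2, 8]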